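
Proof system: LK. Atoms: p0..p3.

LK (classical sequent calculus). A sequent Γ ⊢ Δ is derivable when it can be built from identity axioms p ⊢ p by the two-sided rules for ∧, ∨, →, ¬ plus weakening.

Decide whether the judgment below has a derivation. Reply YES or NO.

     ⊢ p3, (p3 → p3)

Proof tree:
[→R]  ⊢ p3, (p3 → p3)
  [WR] p3 ⊢ p3, p3
    [Ax] p3 ⊢ p3

Result: YES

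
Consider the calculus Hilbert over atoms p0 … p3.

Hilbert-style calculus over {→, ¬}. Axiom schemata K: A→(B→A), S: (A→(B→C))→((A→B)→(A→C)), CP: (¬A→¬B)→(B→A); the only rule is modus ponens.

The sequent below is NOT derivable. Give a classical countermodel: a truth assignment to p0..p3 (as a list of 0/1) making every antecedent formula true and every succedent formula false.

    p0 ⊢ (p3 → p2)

Truth-table refutation:
  v=0000: Γ:[p0=F] Δ:[(p3 → p2)=T] refutes=False
  v=0001: Γ:[p0=F] Δ:[(p3 → p2)=F] refutes=False
  v=0010: Γ:[p0=F] Δ:[(p3 → p2)=T] refutes=False
  v=0011: Γ:[p0=F] Δ:[(p3 → p2)=T] refutes=False
  v=0100: Γ:[p0=F] Δ:[(p3 → p2)=T] refutes=False
  v=0101: Γ:[p0=F] Δ:[(p3 → p2)=F] refutes=False
  v=0110: Γ:[p0=F] Δ:[(p3 → p2)=T] refutes=False
  v=0111: Γ:[p0=F] Δ:[(p3 → p2)=T] refutes=False
  v=1000: Γ:[p0=T] Δ:[(p3 → p2)=T] refutes=False
  v=1001: Γ:[p0=T] Δ:[(p3 → p2)=F] refutes=True  ← countermodel

Result: [1, 0, 0, 1]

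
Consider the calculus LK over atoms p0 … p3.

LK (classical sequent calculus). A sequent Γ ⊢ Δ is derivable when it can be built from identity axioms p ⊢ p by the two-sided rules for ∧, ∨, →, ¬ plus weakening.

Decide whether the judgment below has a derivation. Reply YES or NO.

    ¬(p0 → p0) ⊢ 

Proof tree:
[¬L] ¬(p0 → p0) ⊢ 
  [→R]  ⊢ (p0 → p0)
    [Ax] p0 ⊢ p0

Result: YES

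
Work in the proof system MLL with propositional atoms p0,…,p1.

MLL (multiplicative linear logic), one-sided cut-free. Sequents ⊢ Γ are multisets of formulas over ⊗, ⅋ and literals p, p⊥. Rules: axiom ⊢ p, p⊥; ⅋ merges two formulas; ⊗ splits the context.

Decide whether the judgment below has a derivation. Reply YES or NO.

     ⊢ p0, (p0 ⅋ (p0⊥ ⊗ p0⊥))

Proof tree:
[⅋]  ⊢ p0, (p0 ⅋ (p0⊥ ⊗ p0⊥))
  [⊗]  ⊢ p0, p0, (p0⊥ ⊗ p0⊥)
    [Ax]  ⊢ p0, p0⊥
    [Ax]  ⊢ p0, p0⊥

Result: YES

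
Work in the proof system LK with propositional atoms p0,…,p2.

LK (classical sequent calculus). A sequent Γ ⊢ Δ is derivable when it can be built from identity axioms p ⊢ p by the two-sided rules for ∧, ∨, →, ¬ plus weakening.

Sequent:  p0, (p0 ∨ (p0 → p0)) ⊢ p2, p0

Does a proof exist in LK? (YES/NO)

Derivation (root first):
[∨L] p0, (p0 ∨ (p0 → p0)) ⊢ p2, p0
  [WR] p0 ⊢ p0, p2
    [Ax] p0 ⊢ p0
  [→L] p0, (p0 → p0) ⊢ p2, p0
    [Ax] p0 ⊢ p0
    [WR] p0 ⊢ p0, p2
      [Ax] p0 ⊢ p0

Result: YES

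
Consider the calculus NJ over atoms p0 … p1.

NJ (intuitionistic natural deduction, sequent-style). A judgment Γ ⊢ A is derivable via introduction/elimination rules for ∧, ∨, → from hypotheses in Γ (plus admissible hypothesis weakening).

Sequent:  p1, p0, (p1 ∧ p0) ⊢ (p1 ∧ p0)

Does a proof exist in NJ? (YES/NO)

Derivation trace:
[Wk] p1, p0, (p1 ∧ p0) ⊢ (p1 ∧ p0)
  [∧I] p1, p0 ⊢ (p1 ∧ p0)
    [Ax] p1 ⊢ p1
    [Ax] p0 ⊢ p0

Result: YES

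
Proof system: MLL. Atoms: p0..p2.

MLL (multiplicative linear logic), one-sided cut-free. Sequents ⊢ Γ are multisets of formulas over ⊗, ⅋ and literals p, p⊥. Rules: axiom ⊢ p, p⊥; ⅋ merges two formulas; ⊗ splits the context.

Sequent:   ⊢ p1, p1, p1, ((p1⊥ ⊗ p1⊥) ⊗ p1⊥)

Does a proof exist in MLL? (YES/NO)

Derivation (root first):
[⊗]  ⊢ p1, p1, p1, ((p1⊥ ⊗ p1⊥) ⊗ p1⊥)
  [⊗]  ⊢ p1, p1, (p1⊥ ⊗ p1⊥)
    [Ax]  ⊢ p1, p1⊥
    [Ax]  ⊢ p1, p1⊥
  [Ax]  ⊢ p1, p1⊥

Result: YES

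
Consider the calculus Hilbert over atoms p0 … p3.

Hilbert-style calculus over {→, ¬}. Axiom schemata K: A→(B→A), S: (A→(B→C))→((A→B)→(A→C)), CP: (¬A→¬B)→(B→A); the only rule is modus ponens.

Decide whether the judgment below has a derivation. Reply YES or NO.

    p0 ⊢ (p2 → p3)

Truth-table refutation:
  v=0000: Γ:[p0=F] Δ:[(p2 → p3)=T] refutes=False
  v=0001: Γ:[p0=F] Δ:[(p2 → p3)=T] refutes=False
  v=0010: Γ:[p0=F] Δ:[(p2 → p3)=F] refutes=False
  v=0011: Γ:[p0=F] Δ:[(p2 → p3)=T] refutes=False
  v=0100: Γ:[p0=F] Δ:[(p2 → p3)=T] refutes=False
  v=0101: Γ:[p0=F] Δ:[(p2 → p3)=T] refutes=False
  v=0110: Γ:[p0=F] Δ:[(p2 → p3)=F] refutes=False
  v=0111: Γ:[p0=F] Δ:[(p2 → p3)=T] refutes=False
  v=1000: Γ:[p0=T] Δ:[(p2 → p3)=T] refutes=False
  v=1001: Γ:[p0=T] Δ:[(p2 → p3)=T] refutes=False
  v=1010: Γ:[p0=T] Δ:[(p2 → p3)=F] refutes=True  ← countermodel

Result: NO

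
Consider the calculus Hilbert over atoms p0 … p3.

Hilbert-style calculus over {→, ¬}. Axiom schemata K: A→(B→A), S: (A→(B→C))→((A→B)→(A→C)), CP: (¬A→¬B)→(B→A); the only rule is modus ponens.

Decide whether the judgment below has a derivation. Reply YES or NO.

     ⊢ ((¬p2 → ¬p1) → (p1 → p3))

Enumerate valuations to refute Γ ⊢ Δ:
  v=0000: Γ:[] Δ:[((¬p2 → ¬p1) → (p1 → p3))=T] refutes=False
  v=0001: Γ:[] Δ:[((¬p2 → ¬p1) → (p1 → p3))=T] refutes=False
  v=0010: Γ:[] Δ:[((¬p2 → ¬p1) → (p1 → p3))=T] refutes=False
  v=0011: Γ:[] Δ:[((¬p2 → ¬p1) → (p1 → p3))=T] refutes=False
  v=0100: Γ:[] Δ:[((¬p2 → ¬p1) → (p1 → p3))=T] refutes=False
  v=0101: Γ:[] Δ:[((¬p2 → ¬p1) → (p1 → p3))=T] refutes=False
  v=0110: Γ:[] Δ:[((¬p2 → ¬p1) → (p1 → p3))=F] refutes=True  ← countermodel

Result: NO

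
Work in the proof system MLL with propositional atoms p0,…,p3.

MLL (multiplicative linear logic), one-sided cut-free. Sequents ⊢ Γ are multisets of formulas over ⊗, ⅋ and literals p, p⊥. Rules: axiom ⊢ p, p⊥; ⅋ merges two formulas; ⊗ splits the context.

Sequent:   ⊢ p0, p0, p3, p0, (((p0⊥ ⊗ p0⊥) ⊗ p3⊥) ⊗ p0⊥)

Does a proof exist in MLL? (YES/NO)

Derivation (root first):
[⊗]  ⊢ p0, p0, p3, p0, (((p0⊥ ⊗ p0⊥) ⊗ p3⊥) ⊗ p0⊥)
  [⊗]  ⊢ p0, p0, p3, ((p0⊥ ⊗ p0⊥) ⊗ p3⊥)
    [⊗]  ⊢ p0, p0, (p0⊥ ⊗ p0⊥)
      [Ax]  ⊢ p0, p0⊥
      [Ax]  ⊢ p0, p0⊥
    [Ax]  ⊢ p3, p3⊥
  [Ax]  ⊢ p0, p0⊥

Result: YES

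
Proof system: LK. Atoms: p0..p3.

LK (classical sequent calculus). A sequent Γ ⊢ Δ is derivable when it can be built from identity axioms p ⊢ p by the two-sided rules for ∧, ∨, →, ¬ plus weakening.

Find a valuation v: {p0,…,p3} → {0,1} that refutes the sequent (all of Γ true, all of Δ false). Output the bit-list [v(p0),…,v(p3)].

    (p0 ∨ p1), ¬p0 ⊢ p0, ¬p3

Enumerate valuations to refute Γ ⊢ Δ:
  v=0000: Γ:[(p0 ∨ p1)=F, ¬p0=T] Δ:[p0=F, ¬p3=T] refutes=False
  v=0001: Γ:[(p0 ∨ p1)=F, ¬p0=T] Δ:[p0=F, ¬p3=F] refutes=False
  v=0010: Γ:[(p0 ∨ p1)=F, ¬p0=T] Δ:[p0=F, ¬p3=T] refutes=False
  v=0011: Γ:[(p0 ∨ p1)=F, ¬p0=T] Δ:[p0=F, ¬p3=F] refutes=False
  v=0100: Γ:[(p0 ∨ p1)=T, ¬p0=T] Δ:[p0=F, ¬p3=T] refutes=False
  v=0101: Γ:[(p0 ∨ p1)=T, ¬p0=T] Δ:[p0=F, ¬p3=F] refutes=True  ← countermodel

Result: [0, 1, 0, 1]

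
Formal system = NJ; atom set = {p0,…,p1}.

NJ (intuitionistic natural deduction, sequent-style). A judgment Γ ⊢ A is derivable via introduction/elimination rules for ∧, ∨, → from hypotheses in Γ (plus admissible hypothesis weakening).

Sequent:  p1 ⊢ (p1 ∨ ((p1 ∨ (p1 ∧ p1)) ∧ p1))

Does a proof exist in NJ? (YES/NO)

Proof tree:
[∨I₂] p1 ⊢ (p1 ∨ ((p1 ∨ (p1 ∧ p1)) ∧ p1))
  [∧I] p1 ⊢ ((p1 ∨ (p1 ∧ p1)) ∧ p1)
    [∨I₂] p1 ⊢ (p1 ∨ (p1 ∧ p1))
      [∧I] p1 ⊢ (p1 ∧ p1)
        [Ax] p1 ⊢ p1
        [Ax] p1 ⊢ p1
    [Ax] p1 ⊢ p1

Result: YES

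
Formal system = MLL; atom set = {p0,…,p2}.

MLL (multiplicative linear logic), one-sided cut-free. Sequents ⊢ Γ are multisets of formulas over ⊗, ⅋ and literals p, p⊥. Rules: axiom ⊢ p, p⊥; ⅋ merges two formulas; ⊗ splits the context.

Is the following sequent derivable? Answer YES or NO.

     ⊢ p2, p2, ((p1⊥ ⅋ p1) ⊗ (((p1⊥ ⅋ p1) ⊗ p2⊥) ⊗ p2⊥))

Proof tree:
[⊗]  ⊢ p2, p2, ((p1⊥ ⅋ p1) ⊗ (((p1⊥ ⅋ p1) ⊗ p2⊥) ⊗ p2⊥))
  [⅋]  ⊢ (p1⊥ ⅋ p1)
    [Ax]  ⊢ p1, p1⊥
  [⊗]  ⊢ p2, p2, (((p1⊥ ⅋ p1) ⊗ p2⊥) ⊗ p2⊥)
    [⊗]  ⊢ p2, ((p1⊥ ⅋ p1) ⊗ p2⊥)
      [⅋]  ⊢ (p1⊥ ⅋ p1)
        [Ax]  ⊢ p1, p1⊥
      [Ax]  ⊢ p2, p2⊥
    [Ax]  ⊢ p2, p2⊥

Result: YES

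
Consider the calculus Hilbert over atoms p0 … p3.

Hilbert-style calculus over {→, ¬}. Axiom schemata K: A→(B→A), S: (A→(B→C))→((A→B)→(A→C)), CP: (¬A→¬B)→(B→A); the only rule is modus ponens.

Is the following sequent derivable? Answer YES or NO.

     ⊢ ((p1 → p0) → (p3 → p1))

Truth-table refutation:
  v=0000: Γ:[] Δ:[((p1 → p0) → (p3 → p1))=T] refutes=False
  v=0001: Γ:[] Δ:[((p1 → p0) → (p3 → p1))=F] refutes=True  ← countermodel

Result: NO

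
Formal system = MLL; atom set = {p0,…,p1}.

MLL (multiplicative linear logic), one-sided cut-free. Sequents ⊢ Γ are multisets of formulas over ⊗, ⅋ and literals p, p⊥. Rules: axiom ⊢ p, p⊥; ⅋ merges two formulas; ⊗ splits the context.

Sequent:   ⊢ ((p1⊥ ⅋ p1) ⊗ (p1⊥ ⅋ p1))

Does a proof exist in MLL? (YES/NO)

Derivation trace:
[⊗]  ⊢ ((p1⊥ ⅋ p1) ⊗ (p1⊥ ⅋ p1))
  [⅋]  ⊢ (p1⊥ ⅋ p1)
    [Ax]  ⊢ p1, p1⊥
  [⅋]  ⊢ (p1⊥ ⅋ p1)
    [Ax]  ⊢ p1, p1⊥

Result: YES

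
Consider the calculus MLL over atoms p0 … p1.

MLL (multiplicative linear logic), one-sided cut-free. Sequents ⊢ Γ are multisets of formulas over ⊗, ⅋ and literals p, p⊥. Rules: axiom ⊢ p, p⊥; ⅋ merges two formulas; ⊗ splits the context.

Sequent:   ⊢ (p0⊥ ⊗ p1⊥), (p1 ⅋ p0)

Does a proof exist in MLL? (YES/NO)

Derivation (root first):
[⅋]  ⊢ (p0⊥ ⊗ p1⊥), (p1 ⅋ p0)
  [⊗]  ⊢ p0, p1, (p0⊥ ⊗ p1⊥)
    [Ax]  ⊢ p0, p0⊥
    [Ax]  ⊢ p1, p1⊥

Result: YES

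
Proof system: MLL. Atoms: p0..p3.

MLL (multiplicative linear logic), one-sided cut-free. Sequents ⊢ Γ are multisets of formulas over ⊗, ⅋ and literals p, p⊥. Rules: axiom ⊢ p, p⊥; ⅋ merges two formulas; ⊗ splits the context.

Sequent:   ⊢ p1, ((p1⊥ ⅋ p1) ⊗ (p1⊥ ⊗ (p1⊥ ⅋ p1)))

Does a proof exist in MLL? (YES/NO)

Proof tree:
[⊗]  ⊢ p1, ((p1⊥ ⅋ p1) ⊗ (p1⊥ ⊗ (p1⊥ ⅋ p1)))
  [⅋]  ⊢ (p1⊥ ⅋ p1)
    [Ax]  ⊢ p1, p1⊥
  [⊗]  ⊢ p1, (p1⊥ ⊗ (p1⊥ ⅋ p1))
    [Ax]  ⊢ p1, p1⊥
    [⅋]  ⊢ (p1⊥ ⅋ p1)
      [Ax]  ⊢ p1, p1⊥

Result: YES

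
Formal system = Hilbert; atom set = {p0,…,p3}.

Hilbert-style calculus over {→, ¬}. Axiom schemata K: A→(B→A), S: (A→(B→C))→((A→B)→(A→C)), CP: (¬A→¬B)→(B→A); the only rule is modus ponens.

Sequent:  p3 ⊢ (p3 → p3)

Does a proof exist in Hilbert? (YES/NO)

Proof tree:
[MP] p3 ⊢ (p3 → p3)
  [K]  ⊢ (p3 → (p3 → p3))
  [MP] p3 ⊢ p3
    [MP] p3 ⊢ (p3 → p3)
      [K]  ⊢ (p3 → (p3 → p3))
      [Hyp] p3 ⊢ p3
    [Hyp] p3 ⊢ p3

Result: YES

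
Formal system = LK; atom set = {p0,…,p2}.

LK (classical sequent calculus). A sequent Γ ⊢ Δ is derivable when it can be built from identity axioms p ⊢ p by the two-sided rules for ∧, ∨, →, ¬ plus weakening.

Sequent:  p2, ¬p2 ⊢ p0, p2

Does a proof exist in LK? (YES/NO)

Derivation trace:
[WR] p2, ¬p2 ⊢ p0, p2
  [¬L] p2, ¬p2 ⊢ p0
    [WR] p2 ⊢ p2, p0
      [Ax] p2 ⊢ p2

Result: YES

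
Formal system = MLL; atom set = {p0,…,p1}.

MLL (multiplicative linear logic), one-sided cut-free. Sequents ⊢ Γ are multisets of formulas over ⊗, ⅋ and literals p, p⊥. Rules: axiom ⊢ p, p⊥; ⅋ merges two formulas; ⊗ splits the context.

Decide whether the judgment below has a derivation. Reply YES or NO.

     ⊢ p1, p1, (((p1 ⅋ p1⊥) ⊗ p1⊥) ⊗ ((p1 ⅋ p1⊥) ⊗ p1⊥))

Derivation trace:
[⊗]  ⊢ p1, p1, (((p1 ⅋ p1⊥) ⊗ p1⊥) ⊗ ((p1 ⅋ p1⊥) ⊗ p1⊥))
  [⊗]  ⊢ p1, ((p1 ⅋ p1⊥) ⊗ p1⊥)
    [⅋]  ⊢ (p1 ⅋ p1⊥)
      [Ax]  ⊢ p1, p1⊥
    [Ax]  ⊢ p1, p1⊥
  [⊗]  ⊢ p1, ((p1 ⅋ p1⊥) ⊗ p1⊥)
    [⅋]  ⊢ (p1 ⅋ p1⊥)
      [Ax]  ⊢ p1, p1⊥
    [Ax]  ⊢ p1, p1⊥

Result: YES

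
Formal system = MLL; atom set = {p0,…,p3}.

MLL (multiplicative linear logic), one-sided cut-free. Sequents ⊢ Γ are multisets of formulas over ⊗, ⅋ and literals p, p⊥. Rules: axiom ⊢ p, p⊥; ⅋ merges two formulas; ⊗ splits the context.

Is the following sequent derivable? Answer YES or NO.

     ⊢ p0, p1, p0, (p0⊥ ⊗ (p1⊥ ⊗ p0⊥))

Derivation trace:
[⊗]  ⊢ p0, p1, p0, (p0⊥ ⊗ (p1⊥ ⊗ p0⊥))
  [Ax]  ⊢ p0, p0⊥
  [⊗]  ⊢ p1, p0, (p1⊥ ⊗ p0⊥)
    [Ax]  ⊢ p1, p1⊥
    [Ax]  ⊢ p0, p0⊥

Result: YES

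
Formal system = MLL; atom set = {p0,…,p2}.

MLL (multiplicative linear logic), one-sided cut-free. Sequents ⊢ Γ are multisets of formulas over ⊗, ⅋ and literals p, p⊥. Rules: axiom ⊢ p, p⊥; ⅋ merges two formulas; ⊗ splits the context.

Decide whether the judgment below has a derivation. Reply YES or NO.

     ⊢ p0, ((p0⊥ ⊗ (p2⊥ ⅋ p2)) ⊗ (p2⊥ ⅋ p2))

Derivation trace:
[⊗]  ⊢ p0, ((p0⊥ ⊗ (p2⊥ ⅋ p2)) ⊗ (p2⊥ ⅋ p2))
  [⊗]  ⊢ p0, (p0⊥ ⊗ (p2⊥ ⅋ p2))
    [Ax]  ⊢ p0, p0⊥
    [⅋]  ⊢ (p2⊥ ⅋ p2)
      [Ax]  ⊢ p2, p2⊥
  [⅋]  ⊢ (p2⊥ ⅋ p2)
    [Ax]  ⊢ p2, p2⊥

Result: YES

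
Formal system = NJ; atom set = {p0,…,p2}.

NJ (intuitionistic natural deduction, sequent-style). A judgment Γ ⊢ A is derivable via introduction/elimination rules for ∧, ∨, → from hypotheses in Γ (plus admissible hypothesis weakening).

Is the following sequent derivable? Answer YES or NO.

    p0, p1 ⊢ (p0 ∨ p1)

Proof tree:
[Wk] p0, p1 ⊢ (p0 ∨ p1)
  [∨I₁] p0 ⊢ (p0 ∨ p1)
    [Ax] p0 ⊢ p0

Result: YES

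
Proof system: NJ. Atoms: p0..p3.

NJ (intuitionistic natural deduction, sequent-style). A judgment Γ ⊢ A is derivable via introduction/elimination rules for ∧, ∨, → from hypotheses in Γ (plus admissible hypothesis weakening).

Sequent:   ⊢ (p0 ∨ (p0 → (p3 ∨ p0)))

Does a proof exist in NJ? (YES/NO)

Derivation (root first):
[∨I₂]  ⊢ (p0 ∨ (p0 → (p3 ∨ p0)))
  [→I]  ⊢ (p0 → (p3 ∨ p0))
    [∨I₂] p0 ⊢ (p3 ∨ p0)
      [Ax] p0 ⊢ p0

Result: YES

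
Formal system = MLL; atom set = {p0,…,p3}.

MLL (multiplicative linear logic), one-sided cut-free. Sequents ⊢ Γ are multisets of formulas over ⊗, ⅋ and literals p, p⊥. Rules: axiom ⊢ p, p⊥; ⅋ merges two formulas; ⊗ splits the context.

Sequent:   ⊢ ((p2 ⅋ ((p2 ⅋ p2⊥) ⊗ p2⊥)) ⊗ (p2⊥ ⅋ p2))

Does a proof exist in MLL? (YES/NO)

Proof tree:
[⊗]  ⊢ ((p2 ⅋ ((p2 ⅋ p2⊥) ⊗ p2⊥)) ⊗ (p2⊥ ⅋ p2))
  [⅋]  ⊢ (p2 ⅋ ((p2 ⅋ p2⊥) ⊗ p2⊥))
    [⊗]  ⊢ p2, ((p2 ⅋ p2⊥) ⊗ p2⊥)
      [⅋]  ⊢ (p2 ⅋ p2⊥)
        [Ax]  ⊢ p2, p2⊥
      [Ax]  ⊢ p2, p2⊥
  [⅋]  ⊢ (p2⊥ ⅋ p2)
    [Ax]  ⊢ p2, p2⊥

Result: YES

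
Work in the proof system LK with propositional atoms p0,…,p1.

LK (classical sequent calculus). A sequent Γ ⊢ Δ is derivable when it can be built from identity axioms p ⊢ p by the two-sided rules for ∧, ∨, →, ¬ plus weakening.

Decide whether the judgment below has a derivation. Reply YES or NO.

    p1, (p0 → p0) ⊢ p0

Search for a countermodel by truth-table:
  v=00: Γ:[p1=F, (p0 → p0)=T] Δ:[p0=F] refutes=False
  v=01: Γ:[p1=T, (p0 → p0)=T] Δ:[p0=F] refutes=True  ← countermodel

Result: NO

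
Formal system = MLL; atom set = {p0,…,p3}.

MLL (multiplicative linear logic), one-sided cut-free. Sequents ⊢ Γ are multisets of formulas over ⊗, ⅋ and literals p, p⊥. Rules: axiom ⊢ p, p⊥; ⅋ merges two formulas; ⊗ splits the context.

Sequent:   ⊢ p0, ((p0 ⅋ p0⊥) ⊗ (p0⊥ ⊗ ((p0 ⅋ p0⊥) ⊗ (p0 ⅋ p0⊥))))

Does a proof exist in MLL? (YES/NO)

Proof tree:
[⊗]  ⊢ p0, ((p0 ⅋ p0⊥) ⊗ (p0⊥ ⊗ ((p0 ⅋ p0⊥) ⊗ (p0 ⅋ p0⊥))))
  [⅋]  ⊢ (p0 ⅋ p0⊥)
    [Ax]  ⊢ p0, p0⊥
  [⊗]  ⊢ p0, (p0⊥ ⊗ ((p0 ⅋ p0⊥) ⊗ (p0 ⅋ p0⊥)))
    [Ax]  ⊢ p0, p0⊥
    [⊗]  ⊢ ((p0 ⅋ p0⊥) ⊗ (p0 ⅋ p0⊥))
      [⅋]  ⊢ (p0 ⅋ p0⊥)
        [Ax]  ⊢ p0, p0⊥
      [⅋]  ⊢ (p0 ⅋ p0⊥)
        [Ax]  ⊢ p0, p0⊥

Result: YES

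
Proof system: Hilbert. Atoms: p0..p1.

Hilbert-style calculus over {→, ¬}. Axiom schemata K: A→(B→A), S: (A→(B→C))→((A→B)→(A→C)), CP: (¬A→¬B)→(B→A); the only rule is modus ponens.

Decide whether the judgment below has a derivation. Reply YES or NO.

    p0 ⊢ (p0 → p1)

Truth-table refutation:
  v=00: Γ:[p0=F] Δ:[(p0 → p1)=T] refutes=False
  v=01: Γ:[p0=F] Δ:[(p0 → p1)=T] refutes=False
  v=10: Γ:[p0=T] Δ:[(p0 → p1)=F] refutes=True  ← countermodel

Result: NO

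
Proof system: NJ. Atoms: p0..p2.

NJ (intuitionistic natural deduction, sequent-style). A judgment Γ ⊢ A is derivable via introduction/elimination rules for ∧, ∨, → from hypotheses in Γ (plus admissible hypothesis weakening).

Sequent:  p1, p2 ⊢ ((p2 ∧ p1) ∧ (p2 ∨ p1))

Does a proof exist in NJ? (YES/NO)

Proof tree:
[∧I] p1, p2 ⊢ ((p2 ∧ p1) ∧ (p2 ∨ p1))
  [∧I] p1, p2 ⊢ (p2 ∧ p1)
    [Ax] p2 ⊢ p2
    [Ax] p1 ⊢ p1
  [∨I₁] p2 ⊢ (p2 ∨ p1)
    [Ax] p2 ⊢ p2

Result: YES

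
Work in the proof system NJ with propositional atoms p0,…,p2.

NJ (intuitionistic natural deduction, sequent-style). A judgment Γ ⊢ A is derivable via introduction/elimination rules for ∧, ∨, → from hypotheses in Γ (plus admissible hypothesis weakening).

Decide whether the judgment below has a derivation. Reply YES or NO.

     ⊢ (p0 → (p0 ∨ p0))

Proof tree:
[→I]  ⊢ (p0 → (p0 ∨ p0))
  [∨I₂] p0 ⊢ (p0 ∨ p0)
    [Ax] p0 ⊢ p0

Result: YES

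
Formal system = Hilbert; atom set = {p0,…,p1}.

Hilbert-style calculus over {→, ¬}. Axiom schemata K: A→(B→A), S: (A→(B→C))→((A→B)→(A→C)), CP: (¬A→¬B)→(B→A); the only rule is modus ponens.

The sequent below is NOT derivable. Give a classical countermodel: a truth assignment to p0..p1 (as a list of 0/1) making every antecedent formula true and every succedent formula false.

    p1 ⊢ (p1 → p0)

Truth-table refutation:
  v=00: Γ:[p1=F] Δ:[(p1 → p0)=T] refutes=False
  v=01: Γ:[p1=T] Δ:[(p1 → p0)=F] refutes=True  ← countermodel

Result: [0, 1]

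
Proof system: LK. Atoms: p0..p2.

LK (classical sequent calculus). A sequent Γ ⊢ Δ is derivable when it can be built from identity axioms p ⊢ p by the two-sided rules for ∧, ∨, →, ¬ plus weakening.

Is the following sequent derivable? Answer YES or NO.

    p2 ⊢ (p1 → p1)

Derivation (root first):
[WL] p2 ⊢ (p1 → p1)
  [→R]  ⊢ (p1 → p1)
    [Ax] p1 ⊢ p1

Result: YES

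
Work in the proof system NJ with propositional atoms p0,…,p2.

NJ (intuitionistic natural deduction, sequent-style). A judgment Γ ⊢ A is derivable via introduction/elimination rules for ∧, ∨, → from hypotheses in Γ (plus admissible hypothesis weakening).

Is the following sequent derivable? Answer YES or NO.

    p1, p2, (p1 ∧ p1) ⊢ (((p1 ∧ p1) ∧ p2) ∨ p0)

Proof tree:
[Wk] p1, p2, (p1 ∧ p1) ⊢ (((p1 ∧ p1) ∧ p2) ∨ p0)
  [∨I₁] p1, p2 ⊢ (((p1 ∧ p1) ∧ p2) ∨ p0)
    [∧I] p1, p2 ⊢ ((p1 ∧ p1) ∧ p2)
      [∧I] p1 ⊢ (p1 ∧ p1)
        [Ax] p1 ⊢ p1
        [Ax] p1 ⊢ p1
      [Ax] p2 ⊢ p2

Result: YES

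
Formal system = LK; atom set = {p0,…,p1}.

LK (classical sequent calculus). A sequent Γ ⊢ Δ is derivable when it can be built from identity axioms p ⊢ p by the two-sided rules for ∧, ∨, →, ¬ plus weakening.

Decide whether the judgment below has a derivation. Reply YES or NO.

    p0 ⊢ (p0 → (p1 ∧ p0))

Enumerate valuations to refute Γ ⊢ Δ:
  v=00: Γ:[p0=F] Δ:[(p0 → (p1 ∧ p0))=T] refutes=False
  v=01: Γ:[p0=F] Δ:[(p0 → (p1 ∧ p0))=T] refutes=False
  v=10: Γ:[p0=T] Δ:[(p0 → (p1 ∧ p0))=F] refutes=True  ← countermodel

Result: NO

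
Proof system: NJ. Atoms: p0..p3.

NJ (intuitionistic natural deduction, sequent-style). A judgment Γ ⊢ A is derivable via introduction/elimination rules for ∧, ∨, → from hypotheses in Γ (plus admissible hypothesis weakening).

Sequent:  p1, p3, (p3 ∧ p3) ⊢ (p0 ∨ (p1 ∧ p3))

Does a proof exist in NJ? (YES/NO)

Derivation trace:
[Wk] p1, p3, (p3 ∧ p3) ⊢ (p0 ∨ (p1 ∧ p3))
  [∨I₂] p1, p3 ⊢ (p0 ∨ (p1 ∧ p3))
    [∧I] p1, p3 ⊢ (p1 ∧ p3)
      [Ax] p1 ⊢ p1
      [Ax] p3 ⊢ p3

Result: YES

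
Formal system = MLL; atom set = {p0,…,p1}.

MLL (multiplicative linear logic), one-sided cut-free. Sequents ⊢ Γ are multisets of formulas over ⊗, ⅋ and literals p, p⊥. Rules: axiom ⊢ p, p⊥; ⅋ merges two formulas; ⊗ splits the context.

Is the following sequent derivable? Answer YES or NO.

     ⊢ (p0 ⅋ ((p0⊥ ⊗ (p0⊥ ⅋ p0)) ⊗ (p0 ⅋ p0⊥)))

Derivation (root first):
[⅋]  ⊢ (p0 ⅋ ((p0⊥ ⊗ (p0⊥ ⅋ p0)) ⊗ (p0 ⅋ p0⊥)))
  [⊗]  ⊢ p0, ((p0⊥ ⊗ (p0⊥ ⅋ p0)) ⊗ (p0 ⅋ p0⊥))
    [⊗]  ⊢ p0, (p0⊥ ⊗ (p0⊥ ⅋ p0))
      [Ax]  ⊢ p0, p0⊥
      [⅋]  ⊢ (p0⊥ ⅋ p0)
        [Ax]  ⊢ p0, p0⊥
    [⅋]  ⊢ (p0 ⅋ p0⊥)
      [Ax]  ⊢ p0, p0⊥

Result: YES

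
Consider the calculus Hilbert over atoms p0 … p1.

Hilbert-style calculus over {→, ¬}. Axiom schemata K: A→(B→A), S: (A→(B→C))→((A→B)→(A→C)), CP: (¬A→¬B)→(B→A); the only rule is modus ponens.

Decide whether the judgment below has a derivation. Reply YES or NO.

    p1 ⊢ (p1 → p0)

Truth-table refutation:
  v=00: Γ:[p1=F] Δ:[(p1 → p0)=T] refutes=False
  v=01: Γ:[p1=T] Δ:[(p1 → p0)=F] refutes=True  ← countermodel

Result: NO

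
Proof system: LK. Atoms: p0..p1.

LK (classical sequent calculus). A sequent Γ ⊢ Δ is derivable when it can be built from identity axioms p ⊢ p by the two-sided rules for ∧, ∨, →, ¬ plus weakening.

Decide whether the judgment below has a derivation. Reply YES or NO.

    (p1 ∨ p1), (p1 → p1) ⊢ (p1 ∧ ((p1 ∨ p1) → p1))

Derivation trace:
[∧R] (p1 ∨ p1), (p1 → p1) ⊢ (p1 ∧ ((p1 ∨ p1) → p1))
  [→L] (p1 ∨ p1), (p1 → p1) ⊢ p1
    [∨L] (p1 ∨ p1) ⊢ p1
      [Ax] p1 ⊢ p1
      [Ax] p1 ⊢ p1
    [Ax] p1 ⊢ p1
  [→R] (p1 → p1) ⊢ ((p1 ∨ p1) → p1)
    [→L] (p1 ∨ p1), (p1 → p1) ⊢ p1
      [∨L] (p1 ∨ p1) ⊢ p1
        [Ax] p1 ⊢ p1
        [Ax] p1 ⊢ p1
      [Ax] p1 ⊢ p1

Result: YES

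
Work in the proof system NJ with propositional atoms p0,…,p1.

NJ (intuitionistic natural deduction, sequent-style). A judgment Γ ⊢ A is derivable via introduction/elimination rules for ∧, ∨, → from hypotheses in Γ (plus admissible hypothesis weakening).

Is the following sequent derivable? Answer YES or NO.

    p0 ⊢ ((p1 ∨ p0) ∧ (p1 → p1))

Derivation trace:
[∧I] p0 ⊢ ((p1 ∨ p0) ∧ (p1 → p1))
  [∨I₂] p0 ⊢ (p1 ∨ p0)
    [Ax] p0 ⊢ p0
  [→I]  ⊢ (p1 → p1)
    [Ax] p1 ⊢ p1

Result: YES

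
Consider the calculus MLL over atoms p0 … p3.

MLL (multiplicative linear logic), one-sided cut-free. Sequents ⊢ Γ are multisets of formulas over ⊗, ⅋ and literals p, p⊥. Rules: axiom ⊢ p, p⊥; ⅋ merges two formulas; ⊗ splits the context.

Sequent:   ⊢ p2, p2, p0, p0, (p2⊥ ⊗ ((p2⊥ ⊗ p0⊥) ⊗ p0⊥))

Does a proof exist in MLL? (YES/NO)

Derivation (root first):
[⊗]  ⊢ p2, p2, p0, p0, (p2⊥ ⊗ ((p2⊥ ⊗ p0⊥) ⊗ p0⊥))
  [Ax]  ⊢ p2, p2⊥
  [⊗]  ⊢ p2, p0, p0, ((p2⊥ ⊗ p0⊥) ⊗ p0⊥)
    [⊗]  ⊢ p2, p0, (p2⊥ ⊗ p0⊥)
      [Ax]  ⊢ p2, p2⊥
      [Ax]  ⊢ p0, p0⊥
    [Ax]  ⊢ p0, p0⊥

Result: YES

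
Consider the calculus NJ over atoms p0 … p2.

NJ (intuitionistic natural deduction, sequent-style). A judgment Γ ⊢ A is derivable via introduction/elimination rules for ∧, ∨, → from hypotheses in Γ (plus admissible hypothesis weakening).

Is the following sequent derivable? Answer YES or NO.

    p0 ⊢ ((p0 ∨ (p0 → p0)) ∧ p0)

Derivation (root first):
[∧I] p0 ⊢ ((p0 ∨ (p0 → p0)) ∧ p0)
  [∨I₂]  ⊢ (p0 ∨ (p0 → p0))
    [→I]  ⊢ (p0 → p0)
      [Ax] p0 ⊢ p0
  [Ax] p0 ⊢ p0

Result: YES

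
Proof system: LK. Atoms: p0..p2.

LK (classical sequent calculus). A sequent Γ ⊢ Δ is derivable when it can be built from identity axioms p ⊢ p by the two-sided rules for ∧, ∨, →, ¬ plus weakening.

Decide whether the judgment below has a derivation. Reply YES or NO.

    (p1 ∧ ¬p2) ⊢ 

Enumerate valuations to refute Γ ⊢ Δ:
  v=000: Γ:[(p1 ∧ ¬p2)=F] Δ:[] refutes=False
  v=001: Γ:[(p1 ∧ ¬p2)=F] Δ:[] refutes=False
  v=010: Γ:[(p1 ∧ ¬p2)=T] Δ:[] refutes=True  ← countermodel

Result: NO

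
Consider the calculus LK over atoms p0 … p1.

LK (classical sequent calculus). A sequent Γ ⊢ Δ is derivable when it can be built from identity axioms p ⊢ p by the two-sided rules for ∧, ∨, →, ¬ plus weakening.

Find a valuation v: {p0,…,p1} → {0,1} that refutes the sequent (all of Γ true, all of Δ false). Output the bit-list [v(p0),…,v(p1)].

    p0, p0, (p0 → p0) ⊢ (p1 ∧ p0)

Enumerate valuations to refute Γ ⊢ Δ:
  v=00: Γ:[p0=F, p0=F, (p0 → p0)=T] Δ:[(p1 ∧ p0)=F] refutes=False
  v=01: Γ:[p0=F, p0=F, (p0 → p0)=T] Δ:[(p1 ∧ p0)=F] refutes=False
  v=10: Γ:[p0=T, p0=T, (p0 → p0)=T] Δ:[(p1 ∧ p0)=F] refutes=True  ← countermodel

Result: [1, 0]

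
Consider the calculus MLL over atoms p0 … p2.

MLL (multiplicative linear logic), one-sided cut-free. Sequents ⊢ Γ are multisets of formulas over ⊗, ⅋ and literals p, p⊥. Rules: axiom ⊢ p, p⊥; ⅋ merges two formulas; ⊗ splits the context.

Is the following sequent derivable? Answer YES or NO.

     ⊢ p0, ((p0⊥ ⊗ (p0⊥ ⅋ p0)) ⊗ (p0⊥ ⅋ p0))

Derivation (root first):
[⊗]  ⊢ p0, ((p0⊥ ⊗ (p0⊥ ⅋ p0)) ⊗ (p0⊥ ⅋ p0))
  [⊗]  ⊢ p0, (p0⊥ ⊗ (p0⊥ ⅋ p0))
    [Ax]  ⊢ p0, p0⊥
    [⅋]  ⊢ (p0⊥ ⅋ p0)
      [Ax]  ⊢ p0, p0⊥
  [⅋]  ⊢ (p0⊥ ⅋ p0)
    [Ax]  ⊢ p0, p0⊥

Result: YES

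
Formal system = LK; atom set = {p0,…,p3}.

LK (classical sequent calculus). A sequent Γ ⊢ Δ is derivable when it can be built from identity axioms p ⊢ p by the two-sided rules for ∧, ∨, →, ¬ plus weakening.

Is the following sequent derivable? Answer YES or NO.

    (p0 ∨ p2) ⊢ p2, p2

Truth-table refutation:
  v=0000: Γ:[(p0 ∨ p2)=F] Δ:[p2=F, p2=F] refutes=False
  v=0001: Γ:[(p0 ∨ p2)=F] Δ:[p2=F, p2=F] refutes=False
  v=0010: Γ:[(p0 ∨ p2)=T] Δ:[p2=T, p2=T] refutes=False
  v=0011: Γ:[(p0 ∨ p2)=T] Δ:[p2=T, p2=T] refutes=False
  v=0100: Γ:[(p0 ∨ p2)=F] Δ:[p2=F, p2=F] refutes=False
  v=0101: Γ:[(p0 ∨ p2)=F] Δ:[p2=F, p2=F] refutes=False
  v=0110: Γ:[(p0 ∨ p2)=T] Δ:[p2=T, p2=T] refutes=False
  v=0111: Γ:[(p0 ∨ p2)=T] Δ:[p2=T, p2=T] refutes=False
  v=1000: Γ:[(p0 ∨ p2)=T] Δ:[p2=F, p2=F] refutes=True  ← countermodel

Result: NO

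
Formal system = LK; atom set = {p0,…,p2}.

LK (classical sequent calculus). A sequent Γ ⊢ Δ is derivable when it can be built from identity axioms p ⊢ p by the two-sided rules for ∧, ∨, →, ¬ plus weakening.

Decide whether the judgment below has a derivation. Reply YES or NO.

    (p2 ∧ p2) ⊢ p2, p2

Proof tree:
[∧L] (p2 ∧ p2) ⊢ p2, p2
  [WL] p2, p2 ⊢ p2, p2
    [WR] p2 ⊢ p2, p2
      [Ax] p2 ⊢ p2

Result: YES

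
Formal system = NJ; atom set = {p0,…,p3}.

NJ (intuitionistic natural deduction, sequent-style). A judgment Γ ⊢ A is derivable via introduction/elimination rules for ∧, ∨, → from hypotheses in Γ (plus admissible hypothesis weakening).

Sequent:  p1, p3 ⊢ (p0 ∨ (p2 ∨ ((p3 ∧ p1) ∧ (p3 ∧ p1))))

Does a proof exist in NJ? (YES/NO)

Derivation trace:
[∨I₂] p1, p3 ⊢ (p0 ∨ (p2 ∨ ((p3 ∧ p1) ∧ (p3 ∧ p1))))
  [∨I₂] p1, p3 ⊢ (p2 ∨ ((p3 ∧ p1) ∧ (p3 ∧ p1)))
    [∧I] p1, p3 ⊢ ((p3 ∧ p1) ∧ (p3 ∧ p1))
      [∧I] p1, p3 ⊢ (p3 ∧ p1)
        [Ax] p3 ⊢ p3
        [Ax] p1 ⊢ p1
      [∧I] p1, p3 ⊢ (p3 ∧ p1)
        [Ax] p3 ⊢ p3
        [Ax] p1 ⊢ p1

Result: YES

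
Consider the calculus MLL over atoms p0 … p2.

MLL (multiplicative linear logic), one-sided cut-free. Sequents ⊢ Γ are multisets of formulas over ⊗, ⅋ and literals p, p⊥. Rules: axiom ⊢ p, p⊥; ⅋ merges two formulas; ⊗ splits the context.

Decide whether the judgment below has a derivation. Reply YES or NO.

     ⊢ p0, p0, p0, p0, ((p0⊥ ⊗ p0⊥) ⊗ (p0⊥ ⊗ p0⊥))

Proof tree:
[⊗]  ⊢ p0, p0, p0, p0, ((p0⊥ ⊗ p0⊥) ⊗ (p0⊥ ⊗ p0⊥))
  [⊗]  ⊢ p0, p0, (p0⊥ ⊗ p0⊥)
    [Ax]  ⊢ p0, p0⊥
    [Ax]  ⊢ p0, p0⊥
  [⊗]  ⊢ p0, p0, (p0⊥ ⊗ p0⊥)
    [Ax]  ⊢ p0, p0⊥
    [Ax]  ⊢ p0, p0⊥

Result: YES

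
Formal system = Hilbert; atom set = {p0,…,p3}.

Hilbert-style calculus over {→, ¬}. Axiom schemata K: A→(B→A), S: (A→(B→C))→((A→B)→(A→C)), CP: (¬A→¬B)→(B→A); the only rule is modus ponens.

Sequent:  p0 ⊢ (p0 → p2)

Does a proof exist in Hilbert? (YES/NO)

Search for a countermodel by truth-table:
  v=0000: Γ:[p0=F] Δ:[(p0 → p2)=T] refutes=False
  v=0001: Γ:[p0=F] Δ:[(p0 → p2)=T] refutes=False
  v=0010: Γ:[p0=F] Δ:[(p0 → p2)=T] refutes=False
  v=0011: Γ:[p0=F] Δ:[(p0 → p2)=T] refutes=False
  v=0100: Γ:[p0=F] Δ:[(p0 → p2)=T] refutes=False
  v=0101: Γ:[p0=F] Δ:[(p0 → p2)=T] refutes=False
  v=0110: Γ:[p0=F] Δ:[(p0 → p2)=T] refutes=False
  v=0111: Γ:[p0=F] Δ:[(p0 → p2)=T] refutes=False
  v=1000: Γ:[p0=T] Δ:[(p0 → p2)=F] refutes=True  ← countermodel

Result: NO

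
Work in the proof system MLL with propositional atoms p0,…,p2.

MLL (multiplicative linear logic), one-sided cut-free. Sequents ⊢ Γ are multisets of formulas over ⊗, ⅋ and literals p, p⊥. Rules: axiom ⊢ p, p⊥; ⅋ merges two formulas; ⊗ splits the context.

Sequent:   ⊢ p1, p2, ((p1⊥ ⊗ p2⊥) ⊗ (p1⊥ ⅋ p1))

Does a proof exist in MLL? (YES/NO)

Derivation trace:
[⊗]  ⊢ p1, p2, ((p1⊥ ⊗ p2⊥) ⊗ (p1⊥ ⅋ p1))
  [⊗]  ⊢ p1, p2, (p1⊥ ⊗ p2⊥)
    [Ax]  ⊢ p1, p1⊥
    [Ax]  ⊢ p2, p2⊥
  [⅋]  ⊢ (p1⊥ ⅋ p1)
    [Ax]  ⊢ p1, p1⊥

Result: YES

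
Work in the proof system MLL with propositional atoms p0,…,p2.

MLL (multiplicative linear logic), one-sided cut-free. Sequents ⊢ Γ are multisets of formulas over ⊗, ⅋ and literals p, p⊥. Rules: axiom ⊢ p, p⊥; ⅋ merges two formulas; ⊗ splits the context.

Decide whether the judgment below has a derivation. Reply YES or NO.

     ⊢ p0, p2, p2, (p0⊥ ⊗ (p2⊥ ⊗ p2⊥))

Proof tree:
[⊗]  ⊢ p0, p2, p2, (p0⊥ ⊗ (p2⊥ ⊗ p2⊥))
  [Ax]  ⊢ p0, p0⊥
  [⊗]  ⊢ p2, p2, (p2⊥ ⊗ p2⊥)
    [Ax]  ⊢ p2, p2⊥
    [Ax]  ⊢ p2, p2⊥

Result: YES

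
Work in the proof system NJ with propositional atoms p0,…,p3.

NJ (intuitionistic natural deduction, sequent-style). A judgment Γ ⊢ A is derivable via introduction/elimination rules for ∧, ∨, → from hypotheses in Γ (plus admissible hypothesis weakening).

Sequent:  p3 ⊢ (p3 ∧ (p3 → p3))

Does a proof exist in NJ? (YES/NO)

Derivation trace:
[∧I] p3 ⊢ (p3 ∧ (p3 → p3))
  [Ax] p3 ⊢ p3
  [→I]  ⊢ (p3 → p3)
    [Ax] p3 ⊢ p3

Result: YES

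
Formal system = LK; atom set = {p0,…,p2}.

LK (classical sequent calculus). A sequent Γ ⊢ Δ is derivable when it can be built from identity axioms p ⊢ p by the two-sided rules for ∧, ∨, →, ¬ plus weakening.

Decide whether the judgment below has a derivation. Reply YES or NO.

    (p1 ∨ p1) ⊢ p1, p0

Derivation (root first):
[WR] (p1 ∨ p1) ⊢ p1, p0
  [∨L] (p1 ∨ p1) ⊢ p1
    [WR] p1 ⊢ p1, p1
      [Ax] p1 ⊢ p1
    [Ax] p1 ⊢ p1

Result: YES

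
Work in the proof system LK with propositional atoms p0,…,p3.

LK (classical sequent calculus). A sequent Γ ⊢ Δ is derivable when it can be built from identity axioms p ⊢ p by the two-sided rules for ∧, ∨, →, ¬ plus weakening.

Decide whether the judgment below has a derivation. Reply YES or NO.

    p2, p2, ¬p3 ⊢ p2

Proof tree:
[¬L] p2, p2, ¬p3 ⊢ p2
  [WR] p2, p2 ⊢ p2, p3
    [WL] p2, p2 ⊢ p2
      [Ax] p2 ⊢ p2

Result: YES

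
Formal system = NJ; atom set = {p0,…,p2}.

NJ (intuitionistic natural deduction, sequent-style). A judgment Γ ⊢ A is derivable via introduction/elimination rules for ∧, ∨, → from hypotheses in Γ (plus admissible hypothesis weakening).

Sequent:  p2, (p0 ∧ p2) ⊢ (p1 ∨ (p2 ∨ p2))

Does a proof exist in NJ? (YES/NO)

Derivation trace:
[Wk] p2, (p0 ∧ p2) ⊢ (p1 ∨ (p2 ∨ p2))
  [∨I₂] p2 ⊢ (p1 ∨ (p2 ∨ p2))
    [∨I₁] p2 ⊢ (p2 ∨ p2)
      [Ax] p2 ⊢ p2

Result: YES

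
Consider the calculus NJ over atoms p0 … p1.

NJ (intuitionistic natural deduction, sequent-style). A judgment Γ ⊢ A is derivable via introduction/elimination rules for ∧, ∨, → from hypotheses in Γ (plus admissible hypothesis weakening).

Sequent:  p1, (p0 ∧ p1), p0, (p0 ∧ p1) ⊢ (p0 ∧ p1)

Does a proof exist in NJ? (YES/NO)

Derivation trace:
[Wk] p1, (p0 ∧ p1), p0, (p0 ∧ p1) ⊢ (p0 ∧ p1)
  [∧I] p1, (p0 ∧ p1), p0 ⊢ (p0 ∧ p1)
    [Wk] p0, (p0 ∧ p1) ⊢ p0
      [Ax] p0 ⊢ p0
    [Ax] p1 ⊢ p1

Result: YES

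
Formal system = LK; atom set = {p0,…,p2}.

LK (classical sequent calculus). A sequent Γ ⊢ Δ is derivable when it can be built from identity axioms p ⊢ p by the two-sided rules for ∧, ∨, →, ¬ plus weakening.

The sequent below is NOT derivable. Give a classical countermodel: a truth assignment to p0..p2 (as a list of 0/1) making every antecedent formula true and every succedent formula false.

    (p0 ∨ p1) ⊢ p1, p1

Search for a countermodel by truth-table:
  v=000: Γ:[(p0 ∨ p1)=F] Δ:[p1=F, p1=F] refutes=False
  v=001: Γ:[(p0 ∨ p1)=F] Δ:[p1=F, p1=F] refutes=False
  v=010: Γ:[(p0 ∨ p1)=T] Δ:[p1=T, p1=T] refutes=False
  v=011: Γ:[(p0 ∨ p1)=T] Δ:[p1=T, p1=T] refutes=False
  v=100: Γ:[(p0 ∨ p1)=T] Δ:[p1=F, p1=F] refutes=True  ← countermodel

Result: [1, 0, 0]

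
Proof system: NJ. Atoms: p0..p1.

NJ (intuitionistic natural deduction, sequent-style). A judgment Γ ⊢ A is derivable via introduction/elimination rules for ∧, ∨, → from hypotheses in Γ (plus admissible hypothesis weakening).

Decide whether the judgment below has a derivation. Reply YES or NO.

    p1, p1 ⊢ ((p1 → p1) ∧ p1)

Derivation (root first):
[Wk] p1, p1 ⊢ ((p1 → p1) ∧ p1)
  [∧I] p1 ⊢ ((p1 → p1) ∧ p1)
    [→I]  ⊢ (p1 → p1)
      [Ax] p1 ⊢ p1
    [Ax] p1 ⊢ p1

Result: YES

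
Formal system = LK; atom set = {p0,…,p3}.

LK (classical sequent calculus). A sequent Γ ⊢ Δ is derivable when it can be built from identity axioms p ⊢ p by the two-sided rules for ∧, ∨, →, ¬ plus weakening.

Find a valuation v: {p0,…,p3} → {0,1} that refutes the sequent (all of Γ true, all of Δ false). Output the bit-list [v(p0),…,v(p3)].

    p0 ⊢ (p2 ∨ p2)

Search for a countermodel by truth-table:
  v=0000: Γ:[p0=F] Δ:[(p2 ∨ p2)=F] refutes=False
  v=0001: Γ:[p0=F] Δ:[(p2 ∨ p2)=F] refutes=False
  v=0010: Γ:[p0=F] Δ:[(p2 ∨ p2)=T] refutes=False
  v=0011: Γ:[p0=F] Δ:[(p2 ∨ p2)=T] refutes=False
  v=0100: Γ:[p0=F] Δ:[(p2 ∨ p2)=F] refutes=False
  v=0101: Γ:[p0=F] Δ:[(p2 ∨ p2)=F] refutes=False
  v=0110: Γ:[p0=F] Δ:[(p2 ∨ p2)=T] refutes=False
  v=0111: Γ:[p0=F] Δ:[(p2 ∨ p2)=T] refutes=False
  v=1000: Γ:[p0=T] Δ:[(p2 ∨ p2)=F] refutes=True  ← countermodel

Result: [1, 0, 0, 0]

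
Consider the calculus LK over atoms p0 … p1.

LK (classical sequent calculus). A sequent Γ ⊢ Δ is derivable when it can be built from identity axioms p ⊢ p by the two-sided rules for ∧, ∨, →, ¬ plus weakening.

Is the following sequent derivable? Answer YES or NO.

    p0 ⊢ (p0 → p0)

Derivation (root first):
[→R] p0 ⊢ (p0 → p0)
  [WL] p0, p0 ⊢ p0
    [Ax] p0 ⊢ p0

Result: YES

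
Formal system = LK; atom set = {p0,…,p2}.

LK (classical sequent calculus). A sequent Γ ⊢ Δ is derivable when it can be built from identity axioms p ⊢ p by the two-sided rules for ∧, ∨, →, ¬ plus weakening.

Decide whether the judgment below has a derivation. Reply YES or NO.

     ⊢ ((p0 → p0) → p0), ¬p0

Proof tree:
[¬R]  ⊢ ((p0 → p0) → p0), ¬p0
  [→R] p0 ⊢ ((p0 → p0) → p0)
    [→L] p0, (p0 → p0) ⊢ p0
      [Ax] p0 ⊢ p0
      [Ax] p0 ⊢ p0

Result: YES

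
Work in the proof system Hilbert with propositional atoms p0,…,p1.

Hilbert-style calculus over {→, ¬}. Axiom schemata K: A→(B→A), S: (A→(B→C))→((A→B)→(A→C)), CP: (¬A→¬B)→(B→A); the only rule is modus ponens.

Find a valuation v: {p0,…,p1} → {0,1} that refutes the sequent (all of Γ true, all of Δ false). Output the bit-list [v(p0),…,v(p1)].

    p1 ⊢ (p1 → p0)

Search for a countermodel by truth-table:
  v=00: Γ:[p1=F] Δ:[(p1 → p0)=T] refutes=False
  v=01: Γ:[p1=T] Δ:[(p1 → p0)=F] refutes=True  ← countermodel

Result: [0, 1]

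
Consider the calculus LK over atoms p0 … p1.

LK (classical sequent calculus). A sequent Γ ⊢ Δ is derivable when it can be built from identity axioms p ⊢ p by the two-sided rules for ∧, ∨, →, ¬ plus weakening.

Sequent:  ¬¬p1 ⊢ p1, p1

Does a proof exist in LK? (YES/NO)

Proof tree:
[WR] ¬¬p1 ⊢ p1, p1
  [¬L] ¬¬p1 ⊢ p1
    [¬R]  ⊢ p1, ¬p1
      [Ax] p1 ⊢ p1

Result: YES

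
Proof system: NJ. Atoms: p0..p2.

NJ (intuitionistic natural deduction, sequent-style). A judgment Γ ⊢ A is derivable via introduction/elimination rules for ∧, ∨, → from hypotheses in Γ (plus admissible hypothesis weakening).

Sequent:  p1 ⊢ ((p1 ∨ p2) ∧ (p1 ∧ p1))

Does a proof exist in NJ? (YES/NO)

Derivation trace:
[∧I] p1 ⊢ ((p1 ∨ p2) ∧ (p1 ∧ p1))
  [∨I₁] p1 ⊢ (p1 ∨ p2)
    [Ax] p1 ⊢ p1
  [∧I] p1 ⊢ (p1 ∧ p1)
    [Ax] p1 ⊢ p1
    [Ax] p1 ⊢ p1

Result: YES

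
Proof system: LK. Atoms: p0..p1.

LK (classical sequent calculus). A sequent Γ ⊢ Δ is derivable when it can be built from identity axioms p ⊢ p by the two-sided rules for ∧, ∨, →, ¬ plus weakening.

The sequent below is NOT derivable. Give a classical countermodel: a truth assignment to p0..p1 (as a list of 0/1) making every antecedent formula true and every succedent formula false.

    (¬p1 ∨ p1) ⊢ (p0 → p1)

Truth-table refutation:
  v=00: Γ:[(¬p1 ∨ p1)=T] Δ:[(p0 → p1)=T] refutes=False
  v=01: Γ:[(¬p1 ∨ p1)=T] Δ:[(p0 → p1)=T] refutes=False
  v=10: Γ:[(¬p1 ∨ p1)=T] Δ:[(p0 → p1)=F] refutes=True  ← countermodel

Result: [1, 0]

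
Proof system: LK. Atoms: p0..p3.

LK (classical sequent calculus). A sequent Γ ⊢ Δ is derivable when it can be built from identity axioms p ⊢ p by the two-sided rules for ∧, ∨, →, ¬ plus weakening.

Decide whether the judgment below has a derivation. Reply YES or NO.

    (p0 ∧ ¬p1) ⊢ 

Enumerate valuations to refute Γ ⊢ Δ:
  v=0000: Γ:[(p0 ∧ ¬p1)=F] Δ:[] refutes=False
  v=0001: Γ:[(p0 ∧ ¬p1)=F] Δ:[] refutes=False
  v=0010: Γ:[(p0 ∧ ¬p1)=F] Δ:[] refutes=False
  v=0011: Γ:[(p0 ∧ ¬p1)=F] Δ:[] refutes=False
  v=0100: Γ:[(p0 ∧ ¬p1)=F] Δ:[] refutes=False
  v=0101: Γ:[(p0 ∧ ¬p1)=F] Δ:[] refutes=False
  v=0110: Γ:[(p0 ∧ ¬p1)=F] Δ:[] refutes=False
  v=0111: Γ:[(p0 ∧ ¬p1)=F] Δ:[] refutes=False
  v=1000: Γ:[(p0 ∧ ¬p1)=T] Δ:[] refutes=True  ← countermodel

Result: NO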